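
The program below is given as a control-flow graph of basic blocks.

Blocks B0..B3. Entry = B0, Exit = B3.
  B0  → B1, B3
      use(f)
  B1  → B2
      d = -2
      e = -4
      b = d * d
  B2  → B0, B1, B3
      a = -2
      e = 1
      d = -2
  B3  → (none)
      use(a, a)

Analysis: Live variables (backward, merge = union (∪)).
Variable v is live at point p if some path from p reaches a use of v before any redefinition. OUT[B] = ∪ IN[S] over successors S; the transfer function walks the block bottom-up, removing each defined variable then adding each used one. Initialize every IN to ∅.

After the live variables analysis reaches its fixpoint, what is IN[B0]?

Answer: {a, f}

Derivation:
Fixpoint table:
  B0:  IN={a, f}  OUT={a, f}
  B1:  IN={f}  OUT={f}
  B2:  IN={f}  OUT={a, f}
  B3:  IN={a}  OUT={}

Merge at B0: OUT[B0] = IN[B1] ⊔ IN[B3] = {a, f}
Applying B0's transfer function to that OUT value gives IN[B0] (row B0 above).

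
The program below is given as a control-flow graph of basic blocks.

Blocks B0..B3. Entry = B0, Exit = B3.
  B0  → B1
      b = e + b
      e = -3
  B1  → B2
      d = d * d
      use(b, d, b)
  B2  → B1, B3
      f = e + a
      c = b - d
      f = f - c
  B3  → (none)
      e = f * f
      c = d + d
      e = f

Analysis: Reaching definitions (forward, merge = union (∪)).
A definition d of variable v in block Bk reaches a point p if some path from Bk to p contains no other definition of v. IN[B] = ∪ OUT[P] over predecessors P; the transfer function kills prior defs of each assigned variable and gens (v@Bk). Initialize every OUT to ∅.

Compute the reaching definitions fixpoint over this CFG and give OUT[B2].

Converged values:
  B0:   IN={}   OUT={b@B0, e@B0}
  B1:   IN={b@B0, c@B2, d@B1, e@B0, f@B2}   OUT={b@B0, c@B2, d@B1, e@B0, f@B2}
  B2:   IN={b@B0, c@B2, d@B1, e@B0, f@B2}   OUT={b@B0, c@B2, d@B1, e@B0, f@B2}
  B3:   IN={b@B0, c@B2, d@B1, e@B0, f@B2}   OUT={b@B0, c@B3, d@B1, e@B3, f@B2}

Merge at B2: IN[B2] = OUT[B1] = {b@B0, c@B2, d@B1, e@B0, f@B2}
Applying B2's transfer function to that IN value gives OUT[B2] (row B2 above).

Answer: {b@B0, c@B2, d@B1, e@B0, f@B2}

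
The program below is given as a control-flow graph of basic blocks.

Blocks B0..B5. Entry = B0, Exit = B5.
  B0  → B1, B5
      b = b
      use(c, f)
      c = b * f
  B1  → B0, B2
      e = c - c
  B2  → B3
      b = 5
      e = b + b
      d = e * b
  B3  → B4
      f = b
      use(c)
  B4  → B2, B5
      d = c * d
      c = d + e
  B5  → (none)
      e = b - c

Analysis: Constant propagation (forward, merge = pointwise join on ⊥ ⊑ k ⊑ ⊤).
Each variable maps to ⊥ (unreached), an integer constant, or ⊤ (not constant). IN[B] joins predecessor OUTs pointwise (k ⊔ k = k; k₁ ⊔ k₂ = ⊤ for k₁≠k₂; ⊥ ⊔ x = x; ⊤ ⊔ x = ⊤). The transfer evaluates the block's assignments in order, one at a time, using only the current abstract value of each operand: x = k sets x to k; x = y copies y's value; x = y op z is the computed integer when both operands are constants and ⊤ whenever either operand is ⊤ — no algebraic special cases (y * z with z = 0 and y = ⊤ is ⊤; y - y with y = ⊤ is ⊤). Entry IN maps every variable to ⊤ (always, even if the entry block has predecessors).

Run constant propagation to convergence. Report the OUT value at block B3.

Answer: {a: ⊤, b: 5, c: ⊤, d: 50, e: 10, f: 5}

Derivation:
Per-block solution:
  B0: | IN=(all ⊤) | OUT=(all ⊤)
  B1: | IN=(all ⊤) | OUT=(all ⊤)
  B2: | IN=(all ⊤) | OUT={b:5, d:50, e:10; rest ⊤}
  B3: | IN={b:5, d:50, e:10; rest ⊤} | OUT={b:5, d:50, e:10, f:5; rest ⊤}
  B4: | IN={b:5, d:50, e:10, f:5; rest ⊤} | OUT={b:5, e:10, f:5; rest ⊤}
  B5: | IN=(all ⊤) | OUT=(all ⊤)

Merge at B3: IN[B3] = OUT[B2] = {a: ⊤, b: 5, c: ⊤, d: 50, e: 10, f: ⊤}
Applying B3's transfer function to that IN value gives OUT[B3] (row B3 above).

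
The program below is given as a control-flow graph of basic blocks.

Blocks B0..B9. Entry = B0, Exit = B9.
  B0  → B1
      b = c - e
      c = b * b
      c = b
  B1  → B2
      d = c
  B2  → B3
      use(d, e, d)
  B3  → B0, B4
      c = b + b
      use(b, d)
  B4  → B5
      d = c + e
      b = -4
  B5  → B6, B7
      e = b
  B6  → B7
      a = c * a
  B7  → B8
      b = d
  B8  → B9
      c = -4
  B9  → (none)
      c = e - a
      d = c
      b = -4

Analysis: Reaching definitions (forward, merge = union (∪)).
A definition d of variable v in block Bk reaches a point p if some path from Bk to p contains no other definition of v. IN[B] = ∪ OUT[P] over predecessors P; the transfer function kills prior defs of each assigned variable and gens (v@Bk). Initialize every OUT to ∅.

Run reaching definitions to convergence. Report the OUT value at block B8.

Answer: {a@B6, b@B7, c@B8, d@B4, e@B5}

Working:
Per-block solution:
  B0: | IN={b@B0, c@B3, d@B1} | OUT={b@B0, c@B0, d@B1}
  B1: | IN={b@B0, c@B0, d@B1} | OUT={b@B0, c@B0, d@B1}
  B2: | IN={b@B0, c@B0, d@B1} | OUT={b@B0, c@B0, d@B1}
  B3: | IN={b@B0, c@B0, d@B1} | OUT={b@B0, c@B3, d@B1}
  B4: | IN={b@B0, c@B3, d@B1} | OUT={b@B4, c@B3, d@B4}
  B5: | IN={b@B4, c@B3, d@B4} | OUT={b@B4, c@B3, d@B4, e@B5}
  B6: | IN={b@B4, c@B3, d@B4, e@B5} | OUT={a@B6, b@B4, c@B3, d@B4, e@B5}
  B7: | IN={a@B6, b@B4, c@B3, d@B4, e@B5} | OUT={a@B6, b@B7, c@B3, d@B4, e@B5}
  B8: | IN={a@B6, b@B7, c@B3, d@B4, e@B5} | OUT={a@B6, b@B7, c@B8, d@B4, e@B5}
  B9: | IN={a@B6, b@B7, c@B8, d@B4, e@B5} | OUT={a@B6, b@B9, c@B9, d@B9, e@B5}

Merge at B8: IN[B8] = OUT[B7] = {a@B6, b@B7, c@B3, d@B4, e@B5}
Applying B8's transfer function to that IN value gives OUT[B8] (row B8 above).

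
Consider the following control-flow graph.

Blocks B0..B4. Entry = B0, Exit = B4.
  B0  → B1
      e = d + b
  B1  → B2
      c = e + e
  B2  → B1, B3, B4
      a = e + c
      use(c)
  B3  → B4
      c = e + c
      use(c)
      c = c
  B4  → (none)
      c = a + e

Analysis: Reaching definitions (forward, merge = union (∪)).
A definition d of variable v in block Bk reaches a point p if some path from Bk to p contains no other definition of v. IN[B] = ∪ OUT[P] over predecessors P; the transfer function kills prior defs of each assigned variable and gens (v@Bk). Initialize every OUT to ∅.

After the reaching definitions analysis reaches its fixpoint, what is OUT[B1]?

Converged values:
  B0:   IN={}   OUT={e@B0}
  B1:   IN={a@B2, c@B1, e@B0}   OUT={a@B2, c@B1, e@B0}
  B2:   IN={a@B2, c@B1, e@B0}   OUT={a@B2, c@B1, e@B0}
  B3:   IN={a@B2, c@B1, e@B0}   OUT={a@B2, c@B3, e@B0}
  B4:   IN={a@B2, c@B1, c@B3, e@B0}   OUT={a@B2, c@B4, e@B0}

Merge at B1: IN[B1] = OUT[B0] ⊔ OUT[B2] = {a@B2, c@B1, e@B0}
Applying B1's transfer function to that IN value gives OUT[B1] (row B1 above).

Answer: {a@B2, c@B1, e@B0}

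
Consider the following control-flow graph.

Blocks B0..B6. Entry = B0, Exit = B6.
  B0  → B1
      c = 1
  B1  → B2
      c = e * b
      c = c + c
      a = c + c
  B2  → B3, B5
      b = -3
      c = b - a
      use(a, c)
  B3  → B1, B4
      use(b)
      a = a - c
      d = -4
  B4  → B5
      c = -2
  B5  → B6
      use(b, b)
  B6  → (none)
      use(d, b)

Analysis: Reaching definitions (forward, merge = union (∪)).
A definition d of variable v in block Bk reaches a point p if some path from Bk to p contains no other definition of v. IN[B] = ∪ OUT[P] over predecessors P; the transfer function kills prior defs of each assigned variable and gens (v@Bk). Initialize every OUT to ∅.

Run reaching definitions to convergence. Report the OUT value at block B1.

Answer: {a@B1, b@B2, c@B1, d@B3}

Derivation:
Fixpoint table:
  B0:   IN={}   OUT={c@B0}
  B1:   IN={a@B3, b@B2, c@B0, c@B2, d@B3}   OUT={a@B1, b@B2, c@B1, d@B3}
  B2:   IN={a@B1, b@B2, c@B1, d@B3}   OUT={a@B1, b@B2, c@B2, d@B3}
  B3:   IN={a@B1, b@B2, c@B2, d@B3}   OUT={a@B3, b@B2, c@B2, d@B3}
  B4:   IN={a@B3, b@B2, c@B2, d@B3}   OUT={a@B3, b@B2, c@B4, d@B3}
  B5:   IN={a@B1, a@B3, b@B2, c@B2, c@B4, d@B3}   OUT={a@B1, a@B3, b@B2, c@B2, c@B4, d@B3}
  B6:   IN={a@B1, a@B3, b@B2, c@B2, c@B4, d@B3}   OUT={a@B1, a@B3, b@B2, c@B2, c@B4, d@B3}

Merge at B1: IN[B1] = OUT[B0] ⊔ OUT[B3] = {a@B3, b@B2, c@B0, c@B2, d@B3}
Applying B1's transfer function to that IN value gives OUT[B1] (row B1 above).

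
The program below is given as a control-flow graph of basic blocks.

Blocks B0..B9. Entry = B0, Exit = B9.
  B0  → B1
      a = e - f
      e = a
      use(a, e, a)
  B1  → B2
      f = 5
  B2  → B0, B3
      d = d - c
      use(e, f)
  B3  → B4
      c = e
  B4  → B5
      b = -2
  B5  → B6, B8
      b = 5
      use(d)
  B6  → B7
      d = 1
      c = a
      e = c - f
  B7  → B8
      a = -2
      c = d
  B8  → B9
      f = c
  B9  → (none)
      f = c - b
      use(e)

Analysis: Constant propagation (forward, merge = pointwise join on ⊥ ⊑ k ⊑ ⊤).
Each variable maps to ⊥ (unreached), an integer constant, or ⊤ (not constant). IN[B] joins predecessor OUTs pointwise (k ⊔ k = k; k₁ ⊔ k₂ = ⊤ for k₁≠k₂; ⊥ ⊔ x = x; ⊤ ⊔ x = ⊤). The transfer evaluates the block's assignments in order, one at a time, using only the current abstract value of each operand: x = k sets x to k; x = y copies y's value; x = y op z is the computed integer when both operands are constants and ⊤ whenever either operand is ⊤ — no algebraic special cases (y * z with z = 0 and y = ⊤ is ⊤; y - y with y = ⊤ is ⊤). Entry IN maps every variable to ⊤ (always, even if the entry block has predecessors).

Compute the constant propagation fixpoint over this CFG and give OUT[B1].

Answer: {a: ⊤, b: ⊤, c: ⊤, d: ⊤, e: ⊤, f: 5}

Trace:
Per-block solution:
  B0:   IN=(all ⊤)   OUT=(all ⊤)
  B1:   IN=(all ⊤)   OUT={f:5; rest ⊤}
  B2:   IN={f:5; rest ⊤}   OUT={f:5; rest ⊤}
  B3:   IN={f:5; rest ⊤}   OUT={f:5; rest ⊤}
  B4:   IN={f:5; rest ⊤}   OUT={b:-2, f:5; rest ⊤}
  B5:   IN={b:-2, f:5; rest ⊤}   OUT={b:5, f:5; rest ⊤}
  B6:   IN={b:5, f:5; rest ⊤}   OUT={b:5, d:1, f:5; rest ⊤}
  B7:   IN={b:5, d:1, f:5; rest ⊤}   OUT={a:-2, b:5, c:1, d:1, f:5; rest ⊤}
  B8:   IN={b:5, f:5; rest ⊤}   OUT={b:5; rest ⊤}
  B9:   IN={b:5; rest ⊤}   OUT={b:5; rest ⊤}

Merge at B1: IN[B1] = OUT[B0] = {a: ⊤, b: ⊤, c: ⊤, d: ⊤, e: ⊤, f: ⊤}
Applying B1's transfer function to that IN value gives OUT[B1] (row B1 above).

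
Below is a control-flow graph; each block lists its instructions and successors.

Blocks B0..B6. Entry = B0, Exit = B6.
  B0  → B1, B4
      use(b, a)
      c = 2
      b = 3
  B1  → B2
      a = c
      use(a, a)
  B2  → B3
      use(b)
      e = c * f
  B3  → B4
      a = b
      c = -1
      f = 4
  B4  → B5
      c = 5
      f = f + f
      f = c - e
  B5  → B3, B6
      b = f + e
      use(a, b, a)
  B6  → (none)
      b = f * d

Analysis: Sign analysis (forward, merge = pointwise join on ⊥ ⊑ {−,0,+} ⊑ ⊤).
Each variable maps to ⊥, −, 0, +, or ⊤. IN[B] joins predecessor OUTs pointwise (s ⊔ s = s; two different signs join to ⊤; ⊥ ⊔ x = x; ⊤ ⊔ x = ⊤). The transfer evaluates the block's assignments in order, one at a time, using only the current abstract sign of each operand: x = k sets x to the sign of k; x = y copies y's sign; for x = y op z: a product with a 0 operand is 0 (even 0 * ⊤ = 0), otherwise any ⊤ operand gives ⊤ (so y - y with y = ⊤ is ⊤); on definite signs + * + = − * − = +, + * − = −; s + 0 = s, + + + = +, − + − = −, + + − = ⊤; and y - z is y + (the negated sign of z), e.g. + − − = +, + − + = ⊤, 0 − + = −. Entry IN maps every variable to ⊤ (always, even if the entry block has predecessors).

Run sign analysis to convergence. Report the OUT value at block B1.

Answer: {a: +, b: +, c: +, d: ⊤, e: ⊤, f: ⊤}

Working:
Per-block solution:
  B0:  IN=(all ⊤)  OUT={b:+, c:+; rest ⊤}
  B1:  IN={b:+, c:+; rest ⊤}  OUT={a:+, b:+, c:+; rest ⊤}
  B2:  IN={a:+, b:+, c:+; rest ⊤}  OUT={a:+, b:+, c:+; rest ⊤}
  B3:  IN={c:+; rest ⊤}  OUT={c:-, f:+; rest ⊤}
  B4:  IN=(all ⊤)  OUT={c:+; rest ⊤}
  B5:  IN={c:+; rest ⊤}  OUT={c:+; rest ⊤}
  B6:  IN={c:+; rest ⊤}  OUT={c:+; rest ⊤}

Merge at B1: IN[B1] = OUT[B0] = {a: ⊤, b: +, c: +, d: ⊤, e: ⊤, f: ⊤}
Applying B1's transfer function to that IN value gives OUT[B1] (row B1 above).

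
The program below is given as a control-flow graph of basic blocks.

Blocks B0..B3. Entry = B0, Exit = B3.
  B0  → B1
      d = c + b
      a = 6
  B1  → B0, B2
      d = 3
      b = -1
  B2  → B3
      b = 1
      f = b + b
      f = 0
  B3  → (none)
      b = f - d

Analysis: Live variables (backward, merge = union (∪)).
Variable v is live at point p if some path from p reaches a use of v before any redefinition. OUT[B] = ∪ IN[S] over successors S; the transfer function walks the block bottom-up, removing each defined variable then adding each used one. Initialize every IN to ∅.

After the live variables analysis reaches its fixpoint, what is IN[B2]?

Answer: {d}

Derivation:
Per-block solution:
  B0: | IN={b, c} | OUT={c}
  B1: | IN={c} | OUT={b, c, d}
  B2: | IN={d} | OUT={d, f}
  B3: | IN={d, f} | OUT={}

Merge at B2: OUT[B2] = IN[B3] = {d, f}
Applying B2's transfer function to that OUT value gives IN[B2] (row B2 above).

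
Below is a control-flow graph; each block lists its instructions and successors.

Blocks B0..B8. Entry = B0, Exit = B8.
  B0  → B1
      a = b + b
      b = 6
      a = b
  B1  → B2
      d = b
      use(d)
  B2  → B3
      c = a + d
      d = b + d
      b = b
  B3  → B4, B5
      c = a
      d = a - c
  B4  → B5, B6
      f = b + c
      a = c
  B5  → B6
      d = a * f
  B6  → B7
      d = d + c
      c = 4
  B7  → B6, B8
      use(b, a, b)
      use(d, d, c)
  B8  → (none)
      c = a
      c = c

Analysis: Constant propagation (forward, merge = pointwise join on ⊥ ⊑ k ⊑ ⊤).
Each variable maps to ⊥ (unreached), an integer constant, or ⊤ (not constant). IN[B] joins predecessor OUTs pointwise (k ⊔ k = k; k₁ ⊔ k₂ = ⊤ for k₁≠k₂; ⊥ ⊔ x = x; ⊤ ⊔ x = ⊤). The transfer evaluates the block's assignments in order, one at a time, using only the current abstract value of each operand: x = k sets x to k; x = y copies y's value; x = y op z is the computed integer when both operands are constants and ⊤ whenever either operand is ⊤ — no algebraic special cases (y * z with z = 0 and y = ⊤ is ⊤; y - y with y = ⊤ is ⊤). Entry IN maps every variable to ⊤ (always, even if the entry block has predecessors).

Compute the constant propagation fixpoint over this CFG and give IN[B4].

Converged values:
  B0:  IN=(all ⊤)  OUT={a:6, b:6; rest ⊤}
  B1:  IN={a:6, b:6; rest ⊤}  OUT={a:6, b:6, d:6; rest ⊤}
  B2:  IN={a:6, b:6, d:6; rest ⊤}  OUT={a:6, b:6, c:12, d:12; rest ⊤}
  B3:  IN={a:6, b:6, c:12, d:12; rest ⊤}  OUT={a:6, b:6, c:6, d:0; rest ⊤}
  B4:  IN={a:6, b:6, c:6, d:0; rest ⊤}  OUT={a:6, b:6, c:6, d:0, f:12; rest ⊤}
  B5:  IN={a:6, b:6, c:6, d:0; rest ⊤}  OUT={a:6, b:6, c:6; rest ⊤}
  B6:  IN={a:6, b:6; rest ⊤}  OUT={a:6, b:6, c:4; rest ⊤}
  B7:  IN={a:6, b:6, c:4; rest ⊤}  OUT={a:6, b:6, c:4; rest ⊤}
  B8:  IN={a:6, b:6, c:4; rest ⊤}  OUT={a:6, b:6, c:6; rest ⊤}

Merge at B4: IN[B4] = OUT[B3] = {a: 6, b: 6, c: 6, d: 0, e: ⊤, f: ⊤}

Answer: {a: 6, b: 6, c: 6, d: 0, e: ⊤, f: ⊤}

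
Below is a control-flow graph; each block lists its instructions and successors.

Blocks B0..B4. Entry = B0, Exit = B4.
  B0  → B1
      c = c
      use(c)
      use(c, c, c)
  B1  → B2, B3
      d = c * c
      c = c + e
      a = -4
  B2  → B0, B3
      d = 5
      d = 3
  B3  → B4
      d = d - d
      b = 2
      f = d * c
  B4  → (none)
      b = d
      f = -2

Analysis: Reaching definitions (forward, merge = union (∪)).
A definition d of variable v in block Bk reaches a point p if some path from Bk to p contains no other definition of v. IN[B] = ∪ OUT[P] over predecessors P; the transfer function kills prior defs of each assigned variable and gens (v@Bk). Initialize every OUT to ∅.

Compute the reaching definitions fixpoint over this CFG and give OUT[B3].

Answer: {a@B1, b@B3, c@B1, d@B3, f@B3}

Derivation:
Converged values:
  B0: | IN={a@B1, c@B1, d@B2} | OUT={a@B1, c@B0, d@B2}
  B1: | IN={a@B1, c@B0, d@B2} | OUT={a@B1, c@B1, d@B1}
  B2: | IN={a@B1, c@B1, d@B1} | OUT={a@B1, c@B1, d@B2}
  B3: | IN={a@B1, c@B1, d@B1, d@B2} | OUT={a@B1, b@B3, c@B1, d@B3, f@B3}
  B4: | IN={a@B1, b@B3, c@B1, d@B3, f@B3} | OUT={a@B1, b@B4, c@B1, d@B3, f@B4}

Merge at B3: IN[B3] = OUT[B1] ⊔ OUT[B2] = {a@B1, c@B1, d@B1, d@B2}
Applying B3's transfer function to that IN value gives OUT[B3] (row B3 above).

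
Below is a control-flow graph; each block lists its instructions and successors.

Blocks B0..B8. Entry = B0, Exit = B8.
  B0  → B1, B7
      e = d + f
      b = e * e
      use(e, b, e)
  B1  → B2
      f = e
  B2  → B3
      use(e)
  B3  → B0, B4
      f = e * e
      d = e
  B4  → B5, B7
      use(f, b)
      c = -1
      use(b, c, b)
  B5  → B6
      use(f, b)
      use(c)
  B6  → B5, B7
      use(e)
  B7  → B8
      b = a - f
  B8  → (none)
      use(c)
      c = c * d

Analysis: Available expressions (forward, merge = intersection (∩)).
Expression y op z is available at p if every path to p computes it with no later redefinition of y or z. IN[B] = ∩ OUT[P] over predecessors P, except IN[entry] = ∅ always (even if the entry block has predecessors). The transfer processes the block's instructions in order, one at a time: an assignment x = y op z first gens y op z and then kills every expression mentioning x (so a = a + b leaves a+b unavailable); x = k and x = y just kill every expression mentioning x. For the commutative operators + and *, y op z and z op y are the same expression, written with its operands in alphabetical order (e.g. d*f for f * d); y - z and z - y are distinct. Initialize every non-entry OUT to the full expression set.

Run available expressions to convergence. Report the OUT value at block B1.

Per-block solution:
  B0:   IN={}   OUT={d+f, e*e}
  B1:   IN={d+f, e*e}   OUT={e*e}
  B2:   IN={e*e}   OUT={e*e}
  B3:   IN={e*e}   OUT={e*e}
  B4:   IN={e*e}   OUT={e*e}
  B5:   IN={e*e}   OUT={e*e}
  B6:   IN={e*e}   OUT={e*e}
  B7:   IN={e*e}   OUT={a-f, e*e}
  B8:   IN={a-f, e*e}   OUT={a-f, e*e}

Merge at B1: IN[B1] = OUT[B0] = {d+f, e*e}
Applying B1's transfer function to that IN value gives OUT[B1] (row B1 above).

Answer: {e*e}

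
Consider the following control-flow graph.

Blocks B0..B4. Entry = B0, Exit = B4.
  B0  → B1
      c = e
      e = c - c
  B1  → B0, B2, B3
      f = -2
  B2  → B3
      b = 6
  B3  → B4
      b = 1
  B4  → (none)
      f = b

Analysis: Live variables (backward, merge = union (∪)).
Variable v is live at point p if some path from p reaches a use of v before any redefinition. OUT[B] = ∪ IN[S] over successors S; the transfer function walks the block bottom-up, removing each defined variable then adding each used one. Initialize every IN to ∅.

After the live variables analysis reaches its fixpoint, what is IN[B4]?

Answer: {b}

Derivation:
Fixpoint table:
  B0:   IN={e}   OUT={e}
  B1:   IN={e}   OUT={e}
  B2:   IN={}   OUT={}
  B3:   IN={}   OUT={b}
  B4:   IN={b}   OUT={}

B4 is the boundary node: OUT[B4] = {}
Applying B4's transfer function to that OUT value gives IN[B4] (row B4 above).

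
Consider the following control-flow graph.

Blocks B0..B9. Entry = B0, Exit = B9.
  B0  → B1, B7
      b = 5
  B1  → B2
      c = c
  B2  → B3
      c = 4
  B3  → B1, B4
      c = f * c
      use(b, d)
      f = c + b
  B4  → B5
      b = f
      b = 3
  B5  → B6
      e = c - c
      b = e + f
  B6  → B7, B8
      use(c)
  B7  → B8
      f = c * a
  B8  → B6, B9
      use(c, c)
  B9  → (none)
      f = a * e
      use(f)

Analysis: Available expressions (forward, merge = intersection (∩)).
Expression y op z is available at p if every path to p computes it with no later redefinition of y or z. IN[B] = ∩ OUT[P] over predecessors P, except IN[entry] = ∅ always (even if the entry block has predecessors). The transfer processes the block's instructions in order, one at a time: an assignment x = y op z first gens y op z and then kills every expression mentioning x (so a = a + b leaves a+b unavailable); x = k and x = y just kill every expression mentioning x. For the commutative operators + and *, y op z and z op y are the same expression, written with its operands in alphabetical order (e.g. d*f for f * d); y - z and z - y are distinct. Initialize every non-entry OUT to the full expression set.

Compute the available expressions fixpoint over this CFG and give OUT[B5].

Answer: {c-c, e+f}

Trace:
Per-block solution:
  B0:  IN={}  OUT={}
  B1:  IN={}  OUT={}
  B2:  IN={}  OUT={}
  B3:  IN={}  OUT={b+c}
  B4:  IN={b+c}  OUT={}
  B5:  IN={}  OUT={c-c, e+f}
  B6:  IN={}  OUT={}
  B7:  IN={}  OUT={a*c}
  B8:  IN={}  OUT={}
  B9:  IN={}  OUT={a*e}

Merge at B5: IN[B5] = OUT[B4] = {}
Applying B5's transfer function to that IN value gives OUT[B5] (row B5 above).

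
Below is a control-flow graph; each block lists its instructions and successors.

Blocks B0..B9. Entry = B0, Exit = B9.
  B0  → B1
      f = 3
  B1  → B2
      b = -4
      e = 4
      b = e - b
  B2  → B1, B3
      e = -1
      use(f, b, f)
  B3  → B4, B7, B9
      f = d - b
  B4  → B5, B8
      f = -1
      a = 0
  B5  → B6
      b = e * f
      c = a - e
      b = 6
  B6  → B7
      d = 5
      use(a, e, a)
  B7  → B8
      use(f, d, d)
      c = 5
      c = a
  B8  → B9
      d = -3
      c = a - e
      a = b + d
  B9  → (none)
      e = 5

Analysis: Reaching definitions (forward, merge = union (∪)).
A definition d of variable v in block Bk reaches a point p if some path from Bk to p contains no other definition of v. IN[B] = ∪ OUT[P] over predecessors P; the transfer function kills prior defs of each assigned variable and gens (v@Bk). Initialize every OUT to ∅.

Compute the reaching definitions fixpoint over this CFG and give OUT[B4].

Fixpoint table:
  B0: | IN={} | OUT={f@B0}
  B1: | IN={b@B1, e@B2, f@B0} | OUT={b@B1, e@B1, f@B0}
  B2: | IN={b@B1, e@B1, f@B0} | OUT={b@B1, e@B2, f@B0}
  B3: | IN={b@B1, e@B2, f@B0} | OUT={b@B1, e@B2, f@B3}
  B4: | IN={b@B1, e@B2, f@B3} | OUT={a@B4, b@B1, e@B2, f@B4}
  B5: | IN={a@B4, b@B1, e@B2, f@B4} | OUT={a@B4, b@B5, c@B5, e@B2, f@B4}
  B6: | IN={a@B4, b@B5, c@B5, e@B2, f@B4} | OUT={a@B4, b@B5, c@B5, d@B6, e@B2, f@B4}
  B7: | IN={a@B4, b@B1, b@B5, c@B5, d@B6, e@B2, f@B3, f@B4} | OUT={a@B4, b@B1, b@B5, c@B7, d@B6, e@B2, f@B3, f@B4}
  B8: | IN={a@B4, b@B1, b@B5, c@B7, d@B6, e@B2, f@B3, f@B4} | OUT={a@B8, b@B1, b@B5, c@B8, d@B8, e@B2, f@B3, f@B4}
  B9: | IN={a@B8, b@B1, b@B5, c@B8, d@B8, e@B2, f@B3, f@B4} | OUT={a@B8, b@B1, b@B5, c@B8, d@B8, e@B9, f@B3, f@B4}

Merge at B4: IN[B4] = OUT[B3] = {b@B1, e@B2, f@B3}
Applying B4's transfer function to that IN value gives OUT[B4] (row B4 above).

Answer: {a@B4, b@B1, e@B2, f@B4}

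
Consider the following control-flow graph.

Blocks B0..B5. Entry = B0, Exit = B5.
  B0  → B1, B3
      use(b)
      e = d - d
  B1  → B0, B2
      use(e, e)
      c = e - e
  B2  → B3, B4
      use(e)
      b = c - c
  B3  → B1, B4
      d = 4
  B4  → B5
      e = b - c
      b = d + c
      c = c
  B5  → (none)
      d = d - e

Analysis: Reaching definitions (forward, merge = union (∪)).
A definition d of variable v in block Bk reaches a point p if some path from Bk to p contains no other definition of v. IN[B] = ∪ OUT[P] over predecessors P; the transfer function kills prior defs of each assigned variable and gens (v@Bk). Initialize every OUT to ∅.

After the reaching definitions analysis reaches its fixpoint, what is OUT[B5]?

Answer: {b@B4, c@B4, d@B5, e@B4}

Working:
Fixpoint table:
  B0:   IN={b@B2, c@B1, d@B3, e@B0}   OUT={b@B2, c@B1, d@B3, e@B0}
  B1:   IN={b@B2, c@B1, d@B3, e@B0}   OUT={b@B2, c@B1, d@B3, e@B0}
  B2:   IN={b@B2, c@B1, d@B3, e@B0}   OUT={b@B2, c@B1, d@B3, e@B0}
  B3:   IN={b@B2, c@B1, d@B3, e@B0}   OUT={b@B2, c@B1, d@B3, e@B0}
  B4:   IN={b@B2, c@B1, d@B3, e@B0}   OUT={b@B4, c@B4, d@B3, e@B4}
  B5:   IN={b@B4, c@B4, d@B3, e@B4}   OUT={b@B4, c@B4, d@B5, e@B4}

Merge at B5: IN[B5] = OUT[B4] = {b@B4, c@B4, d@B3, e@B4}
Applying B5's transfer function to that IN value gives OUT[B5] (row B5 above).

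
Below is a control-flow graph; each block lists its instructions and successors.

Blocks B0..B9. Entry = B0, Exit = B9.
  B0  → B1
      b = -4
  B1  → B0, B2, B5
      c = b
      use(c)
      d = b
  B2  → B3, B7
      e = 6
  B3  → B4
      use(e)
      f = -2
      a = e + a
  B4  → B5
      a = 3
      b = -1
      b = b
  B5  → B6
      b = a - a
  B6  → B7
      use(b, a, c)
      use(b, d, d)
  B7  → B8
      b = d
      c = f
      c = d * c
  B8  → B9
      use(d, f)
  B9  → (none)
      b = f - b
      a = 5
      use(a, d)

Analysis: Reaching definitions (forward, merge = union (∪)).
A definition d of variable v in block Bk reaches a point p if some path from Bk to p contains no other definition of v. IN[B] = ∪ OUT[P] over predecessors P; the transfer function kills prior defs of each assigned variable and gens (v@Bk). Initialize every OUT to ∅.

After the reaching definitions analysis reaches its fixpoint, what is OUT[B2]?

Per-block solution:
  B0:  IN={b@B0, c@B1, d@B1}  OUT={b@B0, c@B1, d@B1}
  B1:  IN={b@B0, c@B1, d@B1}  OUT={b@B0, c@B1, d@B1}
  B2:  IN={b@B0, c@B1, d@B1}  OUT={b@B0, c@B1, d@B1, e@B2}
  B3:  IN={b@B0, c@B1, d@B1, e@B2}  OUT={a@B3, b@B0, c@B1, d@B1, e@B2, f@B3}
  B4:  IN={a@B3, b@B0, c@B1, d@B1, e@B2, f@B3}  OUT={a@B4, b@B4, c@B1, d@B1, e@B2, f@B3}
  B5:  IN={a@B4, b@B0, b@B4, c@B1, d@B1, e@B2, f@B3}  OUT={a@B4, b@B5, c@B1, d@B1, e@B2, f@B3}
  B6:  IN={a@B4, b@B5, c@B1, d@B1, e@B2, f@B3}  OUT={a@B4, b@B5, c@B1, d@B1, e@B2, f@B3}
  B7:  IN={a@B4, b@B0, b@B5, c@B1, d@B1, e@B2, f@B3}  OUT={a@B4, b@B7, c@B7, d@B1, e@B2, f@B3}
  B8:  IN={a@B4, b@B7, c@B7, d@B1, e@B2, f@B3}  OUT={a@B4, b@B7, c@B7, d@B1, e@B2, f@B3}
  B9:  IN={a@B4, b@B7, c@B7, d@B1, e@B2, f@B3}  OUT={a@B9, b@B9, c@B7, d@B1, e@B2, f@B3}

Merge at B2: IN[B2] = OUT[B1] = {b@B0, c@B1, d@B1}
Applying B2's transfer function to that IN value gives OUT[B2] (row B2 above).

Answer: {b@B0, c@B1, d@B1, e@B2}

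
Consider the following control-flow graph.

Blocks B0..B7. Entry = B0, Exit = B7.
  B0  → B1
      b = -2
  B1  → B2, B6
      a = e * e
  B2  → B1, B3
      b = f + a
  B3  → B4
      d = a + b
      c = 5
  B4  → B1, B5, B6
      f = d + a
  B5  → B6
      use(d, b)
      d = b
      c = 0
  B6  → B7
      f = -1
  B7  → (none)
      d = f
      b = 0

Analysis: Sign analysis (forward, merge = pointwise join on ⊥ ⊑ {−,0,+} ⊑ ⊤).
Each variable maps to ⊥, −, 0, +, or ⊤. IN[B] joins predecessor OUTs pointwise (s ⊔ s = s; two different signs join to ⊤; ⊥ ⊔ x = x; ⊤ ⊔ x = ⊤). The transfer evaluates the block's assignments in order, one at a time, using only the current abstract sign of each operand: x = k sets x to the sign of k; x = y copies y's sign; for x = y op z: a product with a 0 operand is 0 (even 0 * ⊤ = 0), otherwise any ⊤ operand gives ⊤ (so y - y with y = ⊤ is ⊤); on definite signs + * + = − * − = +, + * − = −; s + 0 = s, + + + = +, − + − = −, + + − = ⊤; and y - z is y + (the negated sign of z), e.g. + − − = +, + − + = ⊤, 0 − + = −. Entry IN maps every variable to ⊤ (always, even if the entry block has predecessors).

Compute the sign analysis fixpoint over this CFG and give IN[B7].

Answer: {a: ⊤, b: ⊤, c: ⊤, d: ⊤, e: ⊤, f: -}

Derivation:
Fixpoint table:
  B0: | IN=(all ⊤) | OUT={b:-; rest ⊤}
  B1: | IN=(all ⊤) | OUT=(all ⊤)
  B2: | IN=(all ⊤) | OUT=(all ⊤)
  B3: | IN=(all ⊤) | OUT={c:+; rest ⊤}
  B4: | IN={c:+; rest ⊤} | OUT={c:+; rest ⊤}
  B5: | IN={c:+; rest ⊤} | OUT={c:0; rest ⊤}
  B6: | IN=(all ⊤) | OUT={f:-; rest ⊤}
  B7: | IN={f:-; rest ⊤} | OUT={b:0, d:-, f:-; rest ⊤}

Merge at B7: IN[B7] = OUT[B6] = {a: ⊤, b: ⊤, c: ⊤, d: ⊤, e: ⊤, f: -}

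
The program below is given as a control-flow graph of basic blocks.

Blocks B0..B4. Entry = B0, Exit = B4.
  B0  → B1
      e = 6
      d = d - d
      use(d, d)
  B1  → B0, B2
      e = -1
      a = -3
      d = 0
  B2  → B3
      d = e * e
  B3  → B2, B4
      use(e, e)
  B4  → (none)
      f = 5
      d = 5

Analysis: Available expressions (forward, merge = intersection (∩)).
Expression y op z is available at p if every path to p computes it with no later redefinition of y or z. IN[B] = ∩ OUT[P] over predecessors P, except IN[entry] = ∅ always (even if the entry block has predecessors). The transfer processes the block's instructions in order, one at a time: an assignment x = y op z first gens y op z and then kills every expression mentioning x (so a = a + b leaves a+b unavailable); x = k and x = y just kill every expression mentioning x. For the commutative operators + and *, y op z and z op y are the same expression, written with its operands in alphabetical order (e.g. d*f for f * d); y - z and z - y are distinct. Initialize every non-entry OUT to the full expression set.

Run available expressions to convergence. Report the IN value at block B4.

Answer: {e*e}

Trace:
Converged values:
  B0: | IN={} | OUT={}
  B1: | IN={} | OUT={}
  B2: | IN={} | OUT={e*e}
  B3: | IN={e*e} | OUT={e*e}
  B4: | IN={e*e} | OUT={e*e}

Merge at B4: IN[B4] = OUT[B3] = {e*e}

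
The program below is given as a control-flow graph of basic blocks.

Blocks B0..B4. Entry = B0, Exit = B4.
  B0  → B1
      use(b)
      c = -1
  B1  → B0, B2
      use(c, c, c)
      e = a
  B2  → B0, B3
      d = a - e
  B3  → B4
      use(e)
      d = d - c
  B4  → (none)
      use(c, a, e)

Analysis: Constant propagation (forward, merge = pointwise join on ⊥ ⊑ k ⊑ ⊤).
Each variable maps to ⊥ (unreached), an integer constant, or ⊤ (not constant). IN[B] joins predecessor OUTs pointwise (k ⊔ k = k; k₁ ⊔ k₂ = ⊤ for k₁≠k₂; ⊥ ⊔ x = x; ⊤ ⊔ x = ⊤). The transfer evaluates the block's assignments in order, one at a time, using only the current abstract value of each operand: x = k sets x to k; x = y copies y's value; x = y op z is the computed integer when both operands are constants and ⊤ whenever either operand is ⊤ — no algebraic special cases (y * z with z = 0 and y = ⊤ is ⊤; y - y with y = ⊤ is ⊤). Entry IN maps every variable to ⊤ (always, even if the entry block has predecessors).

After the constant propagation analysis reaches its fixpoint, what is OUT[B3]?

Fixpoint table:
  B0:   IN=(all ⊤)   OUT={c:-1; rest ⊤}
  B1:   IN={c:-1; rest ⊤}   OUT={c:-1; rest ⊤}
  B2:   IN={c:-1; rest ⊤}   OUT={c:-1; rest ⊤}
  B3:   IN={c:-1; rest ⊤}   OUT={c:-1; rest ⊤}
  B4:   IN={c:-1; rest ⊤}   OUT={c:-1; rest ⊤}

Merge at B3: IN[B3] = OUT[B2] = {a: ⊤, b: ⊤, c: -1, d: ⊤, e: ⊤, f: ⊤}
Applying B3's transfer function to that IN value gives OUT[B3] (row B3 above).

Answer: {a: ⊤, b: ⊤, c: -1, d: ⊤, e: ⊤, f: ⊤}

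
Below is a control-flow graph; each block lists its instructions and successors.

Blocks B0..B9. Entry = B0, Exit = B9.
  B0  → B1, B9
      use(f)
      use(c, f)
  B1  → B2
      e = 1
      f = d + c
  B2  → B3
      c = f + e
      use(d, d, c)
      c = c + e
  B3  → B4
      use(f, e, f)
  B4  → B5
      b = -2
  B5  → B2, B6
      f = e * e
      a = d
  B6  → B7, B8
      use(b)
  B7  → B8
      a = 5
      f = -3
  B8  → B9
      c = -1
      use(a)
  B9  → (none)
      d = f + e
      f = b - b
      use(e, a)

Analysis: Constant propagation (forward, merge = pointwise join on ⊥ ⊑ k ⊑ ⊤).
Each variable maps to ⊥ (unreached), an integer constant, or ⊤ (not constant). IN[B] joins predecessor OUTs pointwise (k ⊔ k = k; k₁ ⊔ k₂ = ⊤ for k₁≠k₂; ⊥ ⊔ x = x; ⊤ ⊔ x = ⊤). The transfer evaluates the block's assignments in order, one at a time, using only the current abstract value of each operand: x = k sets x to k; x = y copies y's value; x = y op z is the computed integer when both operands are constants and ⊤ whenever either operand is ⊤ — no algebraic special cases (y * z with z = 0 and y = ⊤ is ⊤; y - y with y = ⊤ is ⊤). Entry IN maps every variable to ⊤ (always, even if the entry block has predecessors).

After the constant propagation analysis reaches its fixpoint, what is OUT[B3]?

Answer: {a: ⊤, b: ⊤, c: ⊤, d: ⊤, e: 1, f: ⊤}

Working:
Converged values:
  B0:   IN=(all ⊤)   OUT=(all ⊤)
  B1:   IN=(all ⊤)   OUT={e:1; rest ⊤}
  B2:   IN={e:1; rest ⊤}   OUT={e:1; rest ⊤}
  B3:   IN={e:1; rest ⊤}   OUT={e:1; rest ⊤}
  B4:   IN={e:1; rest ⊤}   OUT={b:-2, e:1; rest ⊤}
  B5:   IN={b:-2, e:1; rest ⊤}   OUT={b:-2, e:1, f:1; rest ⊤}
  B6:   IN={b:-2, e:1, f:1; rest ⊤}   OUT={b:-2, e:1, f:1; rest ⊤}
  B7:   IN={b:-2, e:1, f:1; rest ⊤}   OUT={a:5, b:-2, e:1, f:-3; rest ⊤}
  B8:   IN={b:-2, e:1; rest ⊤}   OUT={b:-2, c:-1, e:1; rest ⊤}
  B9:   IN=(all ⊤)   OUT=(all ⊤)

Merge at B3: IN[B3] = OUT[B2] = {a: ⊤, b: ⊤, c: ⊤, d: ⊤, e: 1, f: ⊤}
Applying B3's transfer function to that IN value gives OUT[B3] (row B3 above).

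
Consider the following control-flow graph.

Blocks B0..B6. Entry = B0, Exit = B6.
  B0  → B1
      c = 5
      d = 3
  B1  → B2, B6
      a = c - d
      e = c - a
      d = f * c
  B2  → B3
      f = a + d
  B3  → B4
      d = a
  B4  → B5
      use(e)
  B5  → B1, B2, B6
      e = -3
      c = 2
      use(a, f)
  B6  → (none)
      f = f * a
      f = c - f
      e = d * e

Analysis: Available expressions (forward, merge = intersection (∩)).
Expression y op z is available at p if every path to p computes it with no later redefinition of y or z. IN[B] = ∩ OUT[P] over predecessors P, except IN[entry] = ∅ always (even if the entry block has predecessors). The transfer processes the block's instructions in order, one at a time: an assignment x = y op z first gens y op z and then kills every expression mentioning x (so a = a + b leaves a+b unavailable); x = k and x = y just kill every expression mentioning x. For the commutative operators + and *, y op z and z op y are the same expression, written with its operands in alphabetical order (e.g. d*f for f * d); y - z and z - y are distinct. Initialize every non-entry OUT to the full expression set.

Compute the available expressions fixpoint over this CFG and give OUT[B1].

Answer: {c*f, c-a}

Trace:
Converged values:
  B0:  IN={}  OUT={}
  B1:  IN={}  OUT={c*f, c-a}
  B2:  IN={}  OUT={a+d}
  B3:  IN={a+d}  OUT={}
  B4:  IN={}  OUT={}
  B5:  IN={}  OUT={}
  B6:  IN={}  OUT={}

Merge at B1: IN[B1] = OUT[B0] ∩ OUT[B5] = {}
Applying B1's transfer function to that IN value gives OUT[B1] (row B1 above).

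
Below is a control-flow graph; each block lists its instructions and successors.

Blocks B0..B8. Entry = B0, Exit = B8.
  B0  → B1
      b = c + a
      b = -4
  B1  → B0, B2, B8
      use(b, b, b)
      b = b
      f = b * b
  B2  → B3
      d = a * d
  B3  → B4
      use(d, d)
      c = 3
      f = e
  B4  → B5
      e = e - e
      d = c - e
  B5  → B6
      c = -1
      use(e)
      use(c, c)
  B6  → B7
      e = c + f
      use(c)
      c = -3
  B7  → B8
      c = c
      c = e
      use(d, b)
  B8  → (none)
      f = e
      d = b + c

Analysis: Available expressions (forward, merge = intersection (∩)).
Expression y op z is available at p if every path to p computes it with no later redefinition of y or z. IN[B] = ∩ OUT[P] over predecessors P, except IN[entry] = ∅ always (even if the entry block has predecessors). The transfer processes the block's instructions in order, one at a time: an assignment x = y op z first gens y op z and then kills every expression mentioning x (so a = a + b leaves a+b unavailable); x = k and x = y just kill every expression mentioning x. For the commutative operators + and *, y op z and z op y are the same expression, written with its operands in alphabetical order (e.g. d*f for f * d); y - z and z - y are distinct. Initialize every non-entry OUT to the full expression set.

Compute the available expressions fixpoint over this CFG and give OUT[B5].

Per-block solution:
  B0:   IN={}   OUT={a+c}
  B1:   IN={a+c}   OUT={a+c, b*b}
  B2:   IN={a+c, b*b}   OUT={a+c, b*b}
  B3:   IN={a+c, b*b}   OUT={b*b}
  B4:   IN={b*b}   OUT={b*b, c-e}
  B5:   IN={b*b, c-e}   OUT={b*b}
  B6:   IN={b*b}   OUT={b*b}
  B7:   IN={b*b}   OUT={b*b}
  B8:   IN={b*b}   OUT={b*b, b+c}

Merge at B5: IN[B5] = OUT[B4] = {b*b, c-e}
Applying B5's transfer function to that IN value gives OUT[B5] (row B5 above).

Answer: {b*b}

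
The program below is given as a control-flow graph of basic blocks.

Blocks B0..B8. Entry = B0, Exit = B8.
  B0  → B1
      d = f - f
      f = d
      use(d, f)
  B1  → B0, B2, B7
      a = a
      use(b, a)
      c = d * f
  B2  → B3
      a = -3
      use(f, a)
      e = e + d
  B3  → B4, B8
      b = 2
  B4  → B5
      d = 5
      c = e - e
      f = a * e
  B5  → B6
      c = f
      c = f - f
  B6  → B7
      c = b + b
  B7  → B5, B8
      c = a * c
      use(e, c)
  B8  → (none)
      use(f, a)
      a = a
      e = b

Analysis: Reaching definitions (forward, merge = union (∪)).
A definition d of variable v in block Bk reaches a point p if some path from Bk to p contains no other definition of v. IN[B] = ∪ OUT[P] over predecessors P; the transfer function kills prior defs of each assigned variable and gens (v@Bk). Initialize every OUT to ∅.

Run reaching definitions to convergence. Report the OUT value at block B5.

Converged values:
  B0:   IN={a@B1, c@B1, d@B0, f@B0}   OUT={a@B1, c@B1, d@B0, f@B0}
  B1:   IN={a@B1, c@B1, d@B0, f@B0}   OUT={a@B1, c@B1, d@B0, f@B0}
  B2:   IN={a@B1, c@B1, d@B0, f@B0}   OUT={a@B2, c@B1, d@B0, e@B2, f@B0}
  B3:   IN={a@B2, c@B1, d@B0, e@B2, f@B0}   OUT={a@B2, b@B3, c@B1, d@B0, e@B2, f@B0}
  B4:   IN={a@B2, b@B3, c@B1, d@B0, e@B2, f@B0}   OUT={a@B2, b@B3, c@B4, d@B4, e@B2, f@B4}
  B5:   IN={a@B1, a@B2, b@B3, c@B4, c@B7, d@B0, d@B4, e@B2, f@B0, f@B4}   OUT={a@B1, a@B2, b@B3, c@B5, d@B0, d@B4, e@B2, f@B0, f@B4}
  B6:   IN={a@B1, a@B2, b@B3, c@B5, d@B0, d@B4, e@B2, f@B0, f@B4}   OUT={a@B1, a@B2, b@B3, c@B6, d@B0, d@B4, e@B2, f@B0, f@B4}
  B7:   IN={a@B1, a@B2, b@B3, c@B1, c@B6, d@B0, d@B4, e@B2, f@B0, f@B4}   OUT={a@B1, a@B2, b@B3, c@B7, d@B0, d@B4, e@B2, f@B0, f@B4}
  B8:   IN={a@B1, a@B2, b@B3, c@B1, c@B7, d@B0, d@B4, e@B2, f@B0, f@B4}   OUT={a@B8, b@B3, c@B1, c@B7, d@B0, d@B4, e@B8, f@B0, f@B4}

Merge at B5: IN[B5] = OUT[B4] ⊔ OUT[B7] = {a@B1, a@B2, b@B3, c@B4, c@B7, d@B0, d@B4, e@B2, f@B0, f@B4}
Applying B5's transfer function to that IN value gives OUT[B5] (row B5 above).

Answer: {a@B1, a@B2, b@B3, c@B5, d@B0, d@B4, e@B2, f@B0, f@B4}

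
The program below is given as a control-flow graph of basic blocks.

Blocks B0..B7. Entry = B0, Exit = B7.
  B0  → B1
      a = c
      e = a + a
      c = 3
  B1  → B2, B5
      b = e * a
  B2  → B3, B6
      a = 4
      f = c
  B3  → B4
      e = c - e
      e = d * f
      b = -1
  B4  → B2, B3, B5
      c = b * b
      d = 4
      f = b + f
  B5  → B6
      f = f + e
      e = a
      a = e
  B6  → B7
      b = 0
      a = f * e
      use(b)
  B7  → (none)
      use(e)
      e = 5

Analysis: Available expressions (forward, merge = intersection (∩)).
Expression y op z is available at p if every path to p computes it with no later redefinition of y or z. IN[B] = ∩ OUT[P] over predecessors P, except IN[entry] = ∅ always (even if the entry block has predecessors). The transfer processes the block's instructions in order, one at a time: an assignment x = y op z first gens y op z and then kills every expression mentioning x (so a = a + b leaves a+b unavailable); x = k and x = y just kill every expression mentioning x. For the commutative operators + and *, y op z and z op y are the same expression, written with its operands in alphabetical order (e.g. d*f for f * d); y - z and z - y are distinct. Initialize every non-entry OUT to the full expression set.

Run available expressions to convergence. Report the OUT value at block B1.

Per-block solution:
  B0: | IN={} | OUT={a+a}
  B1: | IN={a+a} | OUT={a*e, a+a}
  B2: | IN={} | OUT={}
  B3: | IN={} | OUT={d*f}
  B4: | IN={d*f} | OUT={b*b}
  B5: | IN={} | OUT={}
  B6: | IN={} | OUT={e*f}
  B7: | IN={e*f} | OUT={}

Merge at B1: IN[B1] = OUT[B0] = {a+a}
Applying B1's transfer function to that IN value gives OUT[B1] (row B1 above).

Answer: {a*e, a+a}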